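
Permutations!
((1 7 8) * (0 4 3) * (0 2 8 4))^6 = (8) = [0, 1, 2, 3, 4, 5, 6, 7, 8]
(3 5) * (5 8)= (3 8 5)= [0, 1, 2, 8, 4, 3, 6, 7, 5]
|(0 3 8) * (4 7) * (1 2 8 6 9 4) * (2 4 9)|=|(9)(0 3 6 2 8)(1 4 7)|=15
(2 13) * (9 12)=(2 13)(9 12)=[0, 1, 13, 3, 4, 5, 6, 7, 8, 12, 10, 11, 9, 2]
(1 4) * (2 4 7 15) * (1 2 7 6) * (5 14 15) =[0, 6, 4, 3, 2, 14, 1, 5, 8, 9, 10, 11, 12, 13, 15, 7] =(1 6)(2 4)(5 14 15 7)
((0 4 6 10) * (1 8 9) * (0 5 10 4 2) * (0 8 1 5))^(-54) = (10) = [0, 1, 2, 3, 4, 5, 6, 7, 8, 9, 10]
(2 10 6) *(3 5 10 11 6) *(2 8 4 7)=[0, 1, 11, 5, 7, 10, 8, 2, 4, 9, 3, 6]=(2 11 6 8 4 7)(3 5 10)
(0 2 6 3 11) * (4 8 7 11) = (0 2 6 3 4 8 7 11) = [2, 1, 6, 4, 8, 5, 3, 11, 7, 9, 10, 0]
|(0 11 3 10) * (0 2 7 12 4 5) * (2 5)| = |(0 11 3 10 5)(2 7 12 4)| = 20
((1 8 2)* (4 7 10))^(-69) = (10) = [0, 1, 2, 3, 4, 5, 6, 7, 8, 9, 10]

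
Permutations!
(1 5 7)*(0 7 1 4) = (0 7 4)(1 5) = [7, 5, 2, 3, 0, 1, 6, 4]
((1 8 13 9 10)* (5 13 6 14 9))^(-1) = (1 10 9 14 6 8)(5 13) = [0, 10, 2, 3, 4, 13, 8, 7, 1, 14, 9, 11, 12, 5, 6]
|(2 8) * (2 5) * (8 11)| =|(2 11 8 5)| =4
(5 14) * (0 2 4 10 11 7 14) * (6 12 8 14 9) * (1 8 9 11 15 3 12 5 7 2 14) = [14, 8, 4, 12, 10, 0, 5, 11, 1, 6, 15, 2, 9, 13, 7, 3] = (0 14 7 11 2 4 10 15 3 12 9 6 5)(1 8)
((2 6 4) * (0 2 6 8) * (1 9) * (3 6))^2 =(9)(0 8 2)(3 4 6) =[8, 1, 0, 4, 6, 5, 3, 7, 2, 9]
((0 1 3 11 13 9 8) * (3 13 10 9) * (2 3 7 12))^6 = (0 3 1 11 13 10 7 9 12 8 2) = [3, 11, 0, 1, 4, 5, 6, 9, 2, 12, 7, 13, 8, 10]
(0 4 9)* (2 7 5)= (0 4 9)(2 7 5)= [4, 1, 7, 3, 9, 2, 6, 5, 8, 0]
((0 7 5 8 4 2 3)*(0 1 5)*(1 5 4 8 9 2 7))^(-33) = [7, 0, 9, 2, 1, 3, 6, 4, 8, 5] = (0 7 4 1)(2 9 5 3)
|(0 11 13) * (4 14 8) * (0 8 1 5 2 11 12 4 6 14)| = |(0 12 4)(1 5 2 11 13 8 6 14)| = 24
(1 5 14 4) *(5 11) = (1 11 5 14 4) = [0, 11, 2, 3, 1, 14, 6, 7, 8, 9, 10, 5, 12, 13, 4]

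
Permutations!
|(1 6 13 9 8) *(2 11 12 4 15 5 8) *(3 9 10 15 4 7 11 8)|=30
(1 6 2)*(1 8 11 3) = (1 6 2 8 11 3) = [0, 6, 8, 1, 4, 5, 2, 7, 11, 9, 10, 3]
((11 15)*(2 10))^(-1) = (2 10)(11 15) = [0, 1, 10, 3, 4, 5, 6, 7, 8, 9, 2, 15, 12, 13, 14, 11]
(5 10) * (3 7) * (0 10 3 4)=(0 10 5 3 7 4)=[10, 1, 2, 7, 0, 3, 6, 4, 8, 9, 5]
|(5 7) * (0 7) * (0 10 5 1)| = 6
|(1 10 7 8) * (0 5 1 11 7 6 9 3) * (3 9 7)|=9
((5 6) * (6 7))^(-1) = (5 6 7) = [0, 1, 2, 3, 4, 6, 7, 5]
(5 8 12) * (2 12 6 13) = (2 12 5 8 6 13) = [0, 1, 12, 3, 4, 8, 13, 7, 6, 9, 10, 11, 5, 2]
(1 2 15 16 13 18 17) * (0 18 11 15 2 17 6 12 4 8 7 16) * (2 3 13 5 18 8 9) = [8, 17, 3, 13, 9, 18, 12, 16, 7, 2, 10, 15, 4, 11, 14, 0, 5, 1, 6] = (0 8 7 16 5 18 6 12 4 9 2 3 13 11 15)(1 17)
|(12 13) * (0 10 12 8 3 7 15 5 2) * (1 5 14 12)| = 35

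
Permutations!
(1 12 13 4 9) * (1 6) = (1 12 13 4 9 6) = [0, 12, 2, 3, 9, 5, 1, 7, 8, 6, 10, 11, 13, 4]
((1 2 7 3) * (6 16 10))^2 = (1 7)(2 3)(6 10 16) = [0, 7, 3, 2, 4, 5, 10, 1, 8, 9, 16, 11, 12, 13, 14, 15, 6]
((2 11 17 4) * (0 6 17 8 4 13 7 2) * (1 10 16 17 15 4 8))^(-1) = [4, 11, 7, 3, 15, 5, 0, 13, 8, 9, 1, 2, 12, 17, 14, 6, 10, 16] = (0 4 15 6)(1 11 2 7 13 17 16 10)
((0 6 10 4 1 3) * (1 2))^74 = (0 2 6 1 10 3 4) = [2, 10, 6, 4, 0, 5, 1, 7, 8, 9, 3]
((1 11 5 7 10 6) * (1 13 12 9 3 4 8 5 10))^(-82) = (1 10 13 9 4 5)(3 8 7 11 6 12) = [0, 10, 2, 8, 5, 1, 12, 11, 7, 4, 13, 6, 3, 9]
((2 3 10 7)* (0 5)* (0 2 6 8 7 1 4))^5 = (0 1 3 5 4 10 2)(6 7 8) = [1, 3, 0, 5, 10, 4, 7, 8, 6, 9, 2]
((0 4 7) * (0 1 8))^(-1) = (0 8 1 7 4) = [8, 7, 2, 3, 0, 5, 6, 4, 1]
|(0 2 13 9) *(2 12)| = 5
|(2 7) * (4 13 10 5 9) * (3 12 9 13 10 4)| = |(2 7)(3 12 9)(4 10 5 13)| = 12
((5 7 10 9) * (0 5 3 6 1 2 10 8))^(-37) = (0 8 7 5)(1 6 3 9 10 2) = [8, 6, 1, 9, 4, 0, 3, 5, 7, 10, 2]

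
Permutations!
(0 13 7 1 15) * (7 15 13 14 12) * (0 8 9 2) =(0 14 12 7 1 13 15 8 9 2) =[14, 13, 0, 3, 4, 5, 6, 1, 9, 2, 10, 11, 7, 15, 12, 8]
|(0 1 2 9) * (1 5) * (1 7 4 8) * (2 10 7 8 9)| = |(0 5 8 1 10 7 4 9)| = 8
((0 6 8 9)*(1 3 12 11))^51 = (0 9 8 6)(1 11 12 3) = [9, 11, 2, 1, 4, 5, 0, 7, 6, 8, 10, 12, 3]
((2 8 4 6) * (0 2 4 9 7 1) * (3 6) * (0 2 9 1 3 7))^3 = (0 9)(3 7 4 6) = [9, 1, 2, 7, 6, 5, 3, 4, 8, 0]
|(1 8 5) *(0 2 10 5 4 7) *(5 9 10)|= |(0 2 5 1 8 4 7)(9 10)|= 14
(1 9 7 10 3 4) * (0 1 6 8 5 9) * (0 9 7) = (0 1 9)(3 4 6 8 5 7 10) = [1, 9, 2, 4, 6, 7, 8, 10, 5, 0, 3]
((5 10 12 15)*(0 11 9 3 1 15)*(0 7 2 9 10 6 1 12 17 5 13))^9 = [0, 1, 7, 9, 4, 5, 6, 12, 8, 2, 10, 11, 3, 13, 14, 15, 16, 17] = (17)(2 7 12 3 9)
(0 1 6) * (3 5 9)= [1, 6, 2, 5, 4, 9, 0, 7, 8, 3]= (0 1 6)(3 5 9)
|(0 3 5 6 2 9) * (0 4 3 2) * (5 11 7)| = 9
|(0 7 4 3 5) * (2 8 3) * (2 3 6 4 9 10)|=10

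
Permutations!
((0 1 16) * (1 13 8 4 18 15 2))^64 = (0 13 8 4 18 15 2 1 16) = [13, 16, 1, 3, 18, 5, 6, 7, 4, 9, 10, 11, 12, 8, 14, 2, 0, 17, 15]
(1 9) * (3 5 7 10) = (1 9)(3 5 7 10) = [0, 9, 2, 5, 4, 7, 6, 10, 8, 1, 3]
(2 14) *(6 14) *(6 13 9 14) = [0, 1, 13, 3, 4, 5, 6, 7, 8, 14, 10, 11, 12, 9, 2] = (2 13 9 14)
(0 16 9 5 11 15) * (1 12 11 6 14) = [16, 12, 2, 3, 4, 6, 14, 7, 8, 5, 10, 15, 11, 13, 1, 0, 9] = (0 16 9 5 6 14 1 12 11 15)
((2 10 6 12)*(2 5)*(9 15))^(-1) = [0, 1, 5, 3, 4, 12, 10, 7, 8, 15, 2, 11, 6, 13, 14, 9] = (2 5 12 6 10)(9 15)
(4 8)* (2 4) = (2 4 8) = [0, 1, 4, 3, 8, 5, 6, 7, 2]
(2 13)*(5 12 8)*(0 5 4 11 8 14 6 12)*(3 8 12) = (0 5)(2 13)(3 8 4 11 12 14 6) = [5, 1, 13, 8, 11, 0, 3, 7, 4, 9, 10, 12, 14, 2, 6]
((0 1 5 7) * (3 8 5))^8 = (0 3 5)(1 8 7) = [3, 8, 2, 5, 4, 0, 6, 1, 7]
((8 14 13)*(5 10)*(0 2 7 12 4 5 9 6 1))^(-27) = (14)(0 12 10 1 7 5 6 2 4 9) = [12, 7, 4, 3, 9, 6, 2, 5, 8, 0, 1, 11, 10, 13, 14]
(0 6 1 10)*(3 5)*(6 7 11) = (0 7 11 6 1 10)(3 5) = [7, 10, 2, 5, 4, 3, 1, 11, 8, 9, 0, 6]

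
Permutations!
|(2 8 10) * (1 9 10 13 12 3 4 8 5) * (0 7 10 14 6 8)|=14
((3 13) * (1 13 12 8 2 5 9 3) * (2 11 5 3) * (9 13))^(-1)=(1 13 5 11 8 12 3 2 9)=[0, 13, 9, 2, 4, 11, 6, 7, 12, 1, 10, 8, 3, 5]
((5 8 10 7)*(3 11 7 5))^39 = (11) = [0, 1, 2, 3, 4, 5, 6, 7, 8, 9, 10, 11]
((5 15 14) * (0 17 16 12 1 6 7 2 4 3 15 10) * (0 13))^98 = (0 4 17 3 16 15 12 14 1 5 6 10 7 13 2) = [4, 5, 0, 16, 17, 6, 10, 13, 8, 9, 7, 11, 14, 2, 1, 12, 15, 3]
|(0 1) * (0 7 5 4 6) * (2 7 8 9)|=9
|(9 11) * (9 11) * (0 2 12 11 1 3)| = |(0 2 12 11 1 3)| = 6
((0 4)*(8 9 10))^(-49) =(0 4)(8 10 9) =[4, 1, 2, 3, 0, 5, 6, 7, 10, 8, 9]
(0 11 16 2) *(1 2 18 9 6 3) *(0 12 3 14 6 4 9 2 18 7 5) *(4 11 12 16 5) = (0 12 3 1 18 2 16 7 4 9 11 5)(6 14) = [12, 18, 16, 1, 9, 0, 14, 4, 8, 11, 10, 5, 3, 13, 6, 15, 7, 17, 2]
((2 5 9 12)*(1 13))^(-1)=(1 13)(2 12 9 5)=[0, 13, 12, 3, 4, 2, 6, 7, 8, 5, 10, 11, 9, 1]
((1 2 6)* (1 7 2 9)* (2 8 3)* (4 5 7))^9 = (1 9)(2 4 7 3 6 5 8) = [0, 9, 4, 6, 7, 8, 5, 3, 2, 1]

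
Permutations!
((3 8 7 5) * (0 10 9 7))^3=[7, 1, 2, 10, 4, 0, 6, 8, 9, 3, 5]=(0 7 8 9 3 10 5)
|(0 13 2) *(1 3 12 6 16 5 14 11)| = |(0 13 2)(1 3 12 6 16 5 14 11)| = 24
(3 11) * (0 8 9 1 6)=(0 8 9 1 6)(3 11)=[8, 6, 2, 11, 4, 5, 0, 7, 9, 1, 10, 3]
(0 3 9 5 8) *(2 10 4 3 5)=(0 5 8)(2 10 4 3 9)=[5, 1, 10, 9, 3, 8, 6, 7, 0, 2, 4]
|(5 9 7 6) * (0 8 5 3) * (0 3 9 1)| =12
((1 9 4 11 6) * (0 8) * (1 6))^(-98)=(1 4)(9 11)=[0, 4, 2, 3, 1, 5, 6, 7, 8, 11, 10, 9]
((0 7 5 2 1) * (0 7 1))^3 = [5, 2, 7, 3, 4, 1, 6, 0] = (0 5 1 2 7)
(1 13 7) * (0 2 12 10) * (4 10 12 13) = [2, 4, 13, 3, 10, 5, 6, 1, 8, 9, 0, 11, 12, 7] = (0 2 13 7 1 4 10)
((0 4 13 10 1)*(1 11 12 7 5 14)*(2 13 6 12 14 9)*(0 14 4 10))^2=(14)(0 11 6 7 9 13 10 4 12 5 2)=[11, 1, 0, 3, 12, 2, 7, 9, 8, 13, 4, 6, 5, 10, 14]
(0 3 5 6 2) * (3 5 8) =(0 5 6 2)(3 8) =[5, 1, 0, 8, 4, 6, 2, 7, 3]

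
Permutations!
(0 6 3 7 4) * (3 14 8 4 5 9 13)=(0 6 14 8 4)(3 7 5 9 13)=[6, 1, 2, 7, 0, 9, 14, 5, 4, 13, 10, 11, 12, 3, 8]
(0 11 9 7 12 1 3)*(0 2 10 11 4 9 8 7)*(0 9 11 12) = (0 4 11 8 7)(1 3 2 10 12) = [4, 3, 10, 2, 11, 5, 6, 0, 7, 9, 12, 8, 1]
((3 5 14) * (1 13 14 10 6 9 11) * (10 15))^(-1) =[0, 11, 2, 14, 4, 3, 10, 7, 8, 6, 15, 9, 12, 1, 13, 5] =(1 11 9 6 10 15 5 3 14 13)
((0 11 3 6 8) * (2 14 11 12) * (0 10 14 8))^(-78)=(0 8 11)(2 14 6)(3 12 10)=[8, 1, 14, 12, 4, 5, 2, 7, 11, 9, 3, 0, 10, 13, 6]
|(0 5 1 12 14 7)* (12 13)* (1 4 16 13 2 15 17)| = |(0 5 4 16 13 12 14 7)(1 2 15 17)| = 8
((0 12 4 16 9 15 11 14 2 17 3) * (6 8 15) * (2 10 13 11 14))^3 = (0 16 8 10 2)(3 4 6 14 11)(9 15 13 17 12) = [16, 1, 0, 4, 6, 5, 14, 7, 10, 15, 2, 3, 9, 17, 11, 13, 8, 12]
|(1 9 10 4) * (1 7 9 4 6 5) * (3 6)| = |(1 4 7 9 10 3 6 5)| = 8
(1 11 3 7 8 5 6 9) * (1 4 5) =(1 11 3 7 8)(4 5 6 9) =[0, 11, 2, 7, 5, 6, 9, 8, 1, 4, 10, 3]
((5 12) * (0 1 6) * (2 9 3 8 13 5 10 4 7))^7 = (0 1 6)(2 10 13 9 4 5 3 7 12 8) = [1, 6, 10, 7, 5, 3, 0, 12, 2, 4, 13, 11, 8, 9]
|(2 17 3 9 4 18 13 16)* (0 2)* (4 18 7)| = |(0 2 17 3 9 18 13 16)(4 7)| = 8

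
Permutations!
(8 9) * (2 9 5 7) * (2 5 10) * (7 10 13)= (2 9 8 13 7 5 10)= [0, 1, 9, 3, 4, 10, 6, 5, 13, 8, 2, 11, 12, 7]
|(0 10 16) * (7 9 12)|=3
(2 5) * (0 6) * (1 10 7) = (0 6)(1 10 7)(2 5) = [6, 10, 5, 3, 4, 2, 0, 1, 8, 9, 7]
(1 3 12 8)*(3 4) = (1 4 3 12 8) = [0, 4, 2, 12, 3, 5, 6, 7, 1, 9, 10, 11, 8]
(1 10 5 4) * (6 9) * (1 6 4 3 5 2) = (1 10 2)(3 5)(4 6 9) = [0, 10, 1, 5, 6, 3, 9, 7, 8, 4, 2]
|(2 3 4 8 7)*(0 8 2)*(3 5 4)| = |(0 8 7)(2 5 4)| = 3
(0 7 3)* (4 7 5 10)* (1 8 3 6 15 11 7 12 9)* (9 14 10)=(0 5 9 1 8 3)(4 12 14 10)(6 15 11 7)=[5, 8, 2, 0, 12, 9, 15, 6, 3, 1, 4, 7, 14, 13, 10, 11]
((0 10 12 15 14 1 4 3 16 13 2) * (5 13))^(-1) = (0 2 13 5 16 3 4 1 14 15 12 10) = [2, 14, 13, 4, 1, 16, 6, 7, 8, 9, 0, 11, 10, 5, 15, 12, 3]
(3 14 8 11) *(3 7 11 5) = [0, 1, 2, 14, 4, 3, 6, 11, 5, 9, 10, 7, 12, 13, 8] = (3 14 8 5)(7 11)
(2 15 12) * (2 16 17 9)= [0, 1, 15, 3, 4, 5, 6, 7, 8, 2, 10, 11, 16, 13, 14, 12, 17, 9]= (2 15 12 16 17 9)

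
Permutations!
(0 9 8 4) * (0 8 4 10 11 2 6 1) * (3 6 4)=(0 9 3 6 1)(2 4 8 10 11)=[9, 0, 4, 6, 8, 5, 1, 7, 10, 3, 11, 2]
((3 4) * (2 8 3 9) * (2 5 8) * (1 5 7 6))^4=(1 4)(3 6)(5 9)(7 8)=[0, 4, 2, 6, 1, 9, 3, 8, 7, 5]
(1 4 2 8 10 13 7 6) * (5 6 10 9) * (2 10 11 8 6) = [0, 4, 6, 3, 10, 2, 1, 11, 9, 5, 13, 8, 12, 7] = (1 4 10 13 7 11 8 9 5 2 6)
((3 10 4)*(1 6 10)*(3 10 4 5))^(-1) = [0, 3, 2, 5, 6, 10, 1, 7, 8, 9, 4] = (1 3 5 10 4 6)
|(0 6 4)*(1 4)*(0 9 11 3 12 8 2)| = 10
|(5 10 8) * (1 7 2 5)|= |(1 7 2 5 10 8)|= 6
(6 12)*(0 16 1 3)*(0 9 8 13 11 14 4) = [16, 3, 2, 9, 0, 5, 12, 7, 13, 8, 10, 14, 6, 11, 4, 15, 1] = (0 16 1 3 9 8 13 11 14 4)(6 12)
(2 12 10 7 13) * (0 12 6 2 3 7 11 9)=(0 12 10 11 9)(2 6)(3 7 13)=[12, 1, 6, 7, 4, 5, 2, 13, 8, 0, 11, 9, 10, 3]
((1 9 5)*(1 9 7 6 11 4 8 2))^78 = (1 7 6 11 4 8 2) = [0, 7, 1, 3, 8, 5, 11, 6, 2, 9, 10, 4]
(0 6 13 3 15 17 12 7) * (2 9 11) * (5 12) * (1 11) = (0 6 13 3 15 17 5 12 7)(1 11 2 9) = [6, 11, 9, 15, 4, 12, 13, 0, 8, 1, 10, 2, 7, 3, 14, 17, 16, 5]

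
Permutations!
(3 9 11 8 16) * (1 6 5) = (1 6 5)(3 9 11 8 16) = [0, 6, 2, 9, 4, 1, 5, 7, 16, 11, 10, 8, 12, 13, 14, 15, 3]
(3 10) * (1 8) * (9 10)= (1 8)(3 9 10)= [0, 8, 2, 9, 4, 5, 6, 7, 1, 10, 3]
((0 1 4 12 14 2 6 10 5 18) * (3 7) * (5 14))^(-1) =(0 18 5 12 4 1)(2 14 10 6)(3 7) =[18, 0, 14, 7, 1, 12, 2, 3, 8, 9, 6, 11, 4, 13, 10, 15, 16, 17, 5]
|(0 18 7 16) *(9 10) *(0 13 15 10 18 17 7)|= |(0 17 7 16 13 15 10 9 18)|= 9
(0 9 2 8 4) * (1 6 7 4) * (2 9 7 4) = [7, 6, 8, 3, 0, 5, 4, 2, 1, 9] = (9)(0 7 2 8 1 6 4)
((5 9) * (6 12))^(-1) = (5 9)(6 12) = [0, 1, 2, 3, 4, 9, 12, 7, 8, 5, 10, 11, 6]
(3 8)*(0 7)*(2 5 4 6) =[7, 1, 5, 8, 6, 4, 2, 0, 3] =(0 7)(2 5 4 6)(3 8)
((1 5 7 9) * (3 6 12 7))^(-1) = (1 9 7 12 6 3 5) = [0, 9, 2, 5, 4, 1, 3, 12, 8, 7, 10, 11, 6]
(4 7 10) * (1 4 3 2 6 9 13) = (1 4 7 10 3 2 6 9 13) = [0, 4, 6, 2, 7, 5, 9, 10, 8, 13, 3, 11, 12, 1]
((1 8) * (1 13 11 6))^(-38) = (1 13 6 8 11) = [0, 13, 2, 3, 4, 5, 8, 7, 11, 9, 10, 1, 12, 6]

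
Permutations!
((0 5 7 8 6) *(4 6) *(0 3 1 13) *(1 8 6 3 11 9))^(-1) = (0 13 1 9 11 6 7 5)(3 4 8) = [13, 9, 2, 4, 8, 0, 7, 5, 3, 11, 10, 6, 12, 1]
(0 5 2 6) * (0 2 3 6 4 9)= [5, 1, 4, 6, 9, 3, 2, 7, 8, 0]= (0 5 3 6 2 4 9)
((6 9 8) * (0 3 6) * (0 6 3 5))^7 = (0 5)(6 9 8) = [5, 1, 2, 3, 4, 0, 9, 7, 6, 8]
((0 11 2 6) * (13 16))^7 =(0 6 2 11)(13 16) =[6, 1, 11, 3, 4, 5, 2, 7, 8, 9, 10, 0, 12, 16, 14, 15, 13]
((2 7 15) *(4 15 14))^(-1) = (2 15 4 14 7) = [0, 1, 15, 3, 14, 5, 6, 2, 8, 9, 10, 11, 12, 13, 7, 4]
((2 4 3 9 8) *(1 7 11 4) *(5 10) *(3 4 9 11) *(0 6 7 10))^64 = (0 10 2 9 3 6 5 1 8 11 7) = [10, 8, 9, 6, 4, 1, 5, 0, 11, 3, 2, 7]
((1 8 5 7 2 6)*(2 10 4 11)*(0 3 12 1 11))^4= [8, 10, 6, 5, 1, 0, 11, 3, 4, 9, 12, 2, 7]= (0 8 4 1 10 12 7 3 5)(2 6 11)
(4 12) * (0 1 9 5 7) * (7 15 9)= [1, 7, 2, 3, 12, 15, 6, 0, 8, 5, 10, 11, 4, 13, 14, 9]= (0 1 7)(4 12)(5 15 9)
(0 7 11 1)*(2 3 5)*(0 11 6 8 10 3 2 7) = (1 11)(3 5 7 6 8 10) = [0, 11, 2, 5, 4, 7, 8, 6, 10, 9, 3, 1]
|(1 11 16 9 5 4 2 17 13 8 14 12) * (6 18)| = 12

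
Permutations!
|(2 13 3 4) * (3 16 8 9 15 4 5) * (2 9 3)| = |(2 13 16 8 3 5)(4 9 15)| = 6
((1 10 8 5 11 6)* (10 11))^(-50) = (1 11 6)(5 10 8) = [0, 11, 2, 3, 4, 10, 1, 7, 5, 9, 8, 6]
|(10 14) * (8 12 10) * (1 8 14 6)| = |(14)(1 8 12 10 6)| = 5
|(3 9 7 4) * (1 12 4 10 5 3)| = |(1 12 4)(3 9 7 10 5)| = 15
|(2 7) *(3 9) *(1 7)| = 6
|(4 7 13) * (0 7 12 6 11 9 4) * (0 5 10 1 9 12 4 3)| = 24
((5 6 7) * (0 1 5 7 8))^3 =(0 6 1 8 5) =[6, 8, 2, 3, 4, 0, 1, 7, 5]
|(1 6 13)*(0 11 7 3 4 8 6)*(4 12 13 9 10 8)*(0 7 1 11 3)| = |(0 3 12 13 11 1 7)(6 9 10 8)| = 28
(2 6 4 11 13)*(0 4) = (0 4 11 13 2 6) = [4, 1, 6, 3, 11, 5, 0, 7, 8, 9, 10, 13, 12, 2]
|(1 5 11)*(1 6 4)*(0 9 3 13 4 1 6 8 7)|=11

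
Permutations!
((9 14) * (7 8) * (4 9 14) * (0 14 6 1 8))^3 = (0 1)(4 9)(6 7)(8 14) = [1, 0, 2, 3, 9, 5, 7, 6, 14, 4, 10, 11, 12, 13, 8]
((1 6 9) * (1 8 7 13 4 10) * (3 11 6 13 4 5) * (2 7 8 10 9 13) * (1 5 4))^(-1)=(1 7 2)(3 5 10 9 4 13 6 11)=[0, 7, 1, 5, 13, 10, 11, 2, 8, 4, 9, 3, 12, 6]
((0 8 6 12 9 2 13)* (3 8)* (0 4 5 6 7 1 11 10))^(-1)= [10, 7, 9, 0, 13, 4, 5, 8, 3, 12, 11, 1, 6, 2]= (0 10 11 1 7 8 3)(2 9 12 6 5 4 13)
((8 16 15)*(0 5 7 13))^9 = [5, 1, 2, 3, 4, 7, 6, 13, 8, 9, 10, 11, 12, 0, 14, 15, 16] = (16)(0 5 7 13)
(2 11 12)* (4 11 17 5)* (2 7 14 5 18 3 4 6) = (2 17 18 3 4 11 12 7 14 5 6) = [0, 1, 17, 4, 11, 6, 2, 14, 8, 9, 10, 12, 7, 13, 5, 15, 16, 18, 3]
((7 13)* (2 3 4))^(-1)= (2 4 3)(7 13)= [0, 1, 4, 2, 3, 5, 6, 13, 8, 9, 10, 11, 12, 7]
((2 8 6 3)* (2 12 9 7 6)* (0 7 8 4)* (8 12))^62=(12)(0 4 2 8 3 6 7)=[4, 1, 8, 6, 2, 5, 7, 0, 3, 9, 10, 11, 12]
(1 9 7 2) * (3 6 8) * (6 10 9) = [0, 6, 1, 10, 4, 5, 8, 2, 3, 7, 9] = (1 6 8 3 10 9 7 2)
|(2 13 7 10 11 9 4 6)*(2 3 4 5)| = 21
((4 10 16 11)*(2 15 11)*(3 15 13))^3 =[0, 1, 15, 4, 2, 5, 6, 7, 8, 9, 13, 16, 12, 11, 14, 10, 3] =(2 15 10 13 11 16 3 4)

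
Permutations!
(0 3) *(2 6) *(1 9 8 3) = (0 1 9 8 3)(2 6) = [1, 9, 6, 0, 4, 5, 2, 7, 3, 8]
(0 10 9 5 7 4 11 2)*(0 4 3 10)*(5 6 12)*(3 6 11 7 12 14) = [0, 1, 4, 10, 7, 12, 14, 6, 8, 11, 9, 2, 5, 13, 3] = (2 4 7 6 14 3 10 9 11)(5 12)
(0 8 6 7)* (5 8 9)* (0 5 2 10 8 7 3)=(0 9 2 10 8 6 3)(5 7)=[9, 1, 10, 0, 4, 7, 3, 5, 6, 2, 8]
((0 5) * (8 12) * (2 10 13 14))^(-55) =[5, 1, 10, 3, 4, 0, 6, 7, 12, 9, 13, 11, 8, 14, 2] =(0 5)(2 10 13 14)(8 12)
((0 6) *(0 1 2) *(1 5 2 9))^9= (0 6 5 2)(1 9)= [6, 9, 0, 3, 4, 2, 5, 7, 8, 1]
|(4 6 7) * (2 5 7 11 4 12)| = 12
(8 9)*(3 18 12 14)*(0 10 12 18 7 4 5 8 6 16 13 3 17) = (18)(0 10 12 14 17)(3 7 4 5 8 9 6 16 13) = [10, 1, 2, 7, 5, 8, 16, 4, 9, 6, 12, 11, 14, 3, 17, 15, 13, 0, 18]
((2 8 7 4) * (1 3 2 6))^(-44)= (1 4 8 3 6 7 2)= [0, 4, 1, 6, 8, 5, 7, 2, 3]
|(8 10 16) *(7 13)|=6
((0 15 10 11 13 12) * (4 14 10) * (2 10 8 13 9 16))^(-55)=(16)(0 15 4 14 8 13 12)=[15, 1, 2, 3, 14, 5, 6, 7, 13, 9, 10, 11, 0, 12, 8, 4, 16]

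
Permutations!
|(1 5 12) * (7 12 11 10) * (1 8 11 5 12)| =|(1 12 8 11 10 7)| =6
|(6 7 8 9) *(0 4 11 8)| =|(0 4 11 8 9 6 7)| =7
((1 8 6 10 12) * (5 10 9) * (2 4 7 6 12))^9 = [0, 1, 7, 3, 6, 2, 5, 9, 8, 10, 4, 11, 12] = (12)(2 7 9 10 4 6 5)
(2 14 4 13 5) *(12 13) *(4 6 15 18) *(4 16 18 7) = (2 14 6 15 7 4 12 13 5)(16 18) = [0, 1, 14, 3, 12, 2, 15, 4, 8, 9, 10, 11, 13, 5, 6, 7, 18, 17, 16]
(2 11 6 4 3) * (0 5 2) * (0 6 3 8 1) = (0 5 2 11 3 6 4 8 1) = [5, 0, 11, 6, 8, 2, 4, 7, 1, 9, 10, 3]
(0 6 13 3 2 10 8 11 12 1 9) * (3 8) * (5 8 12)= (0 6 13 12 1 9)(2 10 3)(5 8 11)= [6, 9, 10, 2, 4, 8, 13, 7, 11, 0, 3, 5, 1, 12]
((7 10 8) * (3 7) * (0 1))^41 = (0 1)(3 7 10 8) = [1, 0, 2, 7, 4, 5, 6, 10, 3, 9, 8]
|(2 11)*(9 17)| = 2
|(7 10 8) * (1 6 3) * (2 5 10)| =15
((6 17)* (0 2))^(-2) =(17) =[0, 1, 2, 3, 4, 5, 6, 7, 8, 9, 10, 11, 12, 13, 14, 15, 16, 17]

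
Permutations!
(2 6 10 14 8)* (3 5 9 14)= (2 6 10 3 5 9 14 8)= [0, 1, 6, 5, 4, 9, 10, 7, 2, 14, 3, 11, 12, 13, 8]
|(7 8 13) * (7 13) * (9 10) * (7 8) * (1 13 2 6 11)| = |(1 13 2 6 11)(9 10)| = 10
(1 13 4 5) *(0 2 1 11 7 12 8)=(0 2 1 13 4 5 11 7 12 8)=[2, 13, 1, 3, 5, 11, 6, 12, 0, 9, 10, 7, 8, 4]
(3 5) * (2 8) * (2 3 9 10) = [0, 1, 8, 5, 4, 9, 6, 7, 3, 10, 2] = (2 8 3 5 9 10)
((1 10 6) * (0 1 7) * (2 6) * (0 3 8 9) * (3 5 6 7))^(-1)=(0 9 8 3 6 5 7 2 10 1)=[9, 0, 10, 6, 4, 7, 5, 2, 3, 8, 1]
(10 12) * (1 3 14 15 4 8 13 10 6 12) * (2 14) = [0, 3, 14, 2, 8, 5, 12, 7, 13, 9, 1, 11, 6, 10, 15, 4] = (1 3 2 14 15 4 8 13 10)(6 12)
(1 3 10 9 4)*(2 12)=(1 3 10 9 4)(2 12)=[0, 3, 12, 10, 1, 5, 6, 7, 8, 4, 9, 11, 2]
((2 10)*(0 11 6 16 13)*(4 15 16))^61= (0 16 4 11 13 15 6)(2 10)= [16, 1, 10, 3, 11, 5, 0, 7, 8, 9, 2, 13, 12, 15, 14, 6, 4]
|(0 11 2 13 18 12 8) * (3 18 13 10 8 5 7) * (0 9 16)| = |(0 11 2 10 8 9 16)(3 18 12 5 7)| = 35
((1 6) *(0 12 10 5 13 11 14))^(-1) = [14, 6, 2, 3, 4, 10, 1, 7, 8, 9, 12, 13, 0, 5, 11] = (0 14 11 13 5 10 12)(1 6)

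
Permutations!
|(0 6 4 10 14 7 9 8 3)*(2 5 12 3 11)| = 13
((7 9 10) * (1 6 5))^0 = (10) = [0, 1, 2, 3, 4, 5, 6, 7, 8, 9, 10]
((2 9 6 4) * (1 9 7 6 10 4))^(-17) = (1 2 9 7 10 6 4) = [0, 2, 9, 3, 1, 5, 4, 10, 8, 7, 6]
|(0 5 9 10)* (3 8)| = |(0 5 9 10)(3 8)| = 4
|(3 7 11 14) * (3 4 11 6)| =3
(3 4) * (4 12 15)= (3 12 15 4)= [0, 1, 2, 12, 3, 5, 6, 7, 8, 9, 10, 11, 15, 13, 14, 4]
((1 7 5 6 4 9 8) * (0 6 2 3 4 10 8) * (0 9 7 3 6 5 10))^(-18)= (10)(0 2)(5 6)= [2, 1, 0, 3, 4, 6, 5, 7, 8, 9, 10]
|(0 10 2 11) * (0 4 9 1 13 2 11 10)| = |(1 13 2 10 11 4 9)| = 7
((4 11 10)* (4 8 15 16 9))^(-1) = [0, 1, 2, 3, 9, 5, 6, 7, 10, 16, 11, 4, 12, 13, 14, 8, 15] = (4 9 16 15 8 10 11)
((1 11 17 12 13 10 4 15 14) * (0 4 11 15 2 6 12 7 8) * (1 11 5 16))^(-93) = [6, 11, 13, 3, 12, 15, 10, 4, 2, 9, 1, 8, 5, 16, 7, 17, 14, 0] = (0 6 10 1 11 8 2 13 16 14 7 4 12 5 15 17)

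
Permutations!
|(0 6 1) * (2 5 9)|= 3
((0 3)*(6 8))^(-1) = [3, 1, 2, 0, 4, 5, 8, 7, 6] = (0 3)(6 8)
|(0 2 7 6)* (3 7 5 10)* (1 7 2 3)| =|(0 3 2 5 10 1 7 6)| =8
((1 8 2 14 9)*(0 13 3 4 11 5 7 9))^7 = [9, 4, 5, 8, 2, 0, 6, 13, 11, 3, 10, 14, 12, 1, 7] = (0 9 3 8 11 14 7 13 1 4 2 5)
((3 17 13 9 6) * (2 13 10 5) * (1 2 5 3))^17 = (1 13 6 2 9)(3 10 17) = [0, 13, 9, 10, 4, 5, 2, 7, 8, 1, 17, 11, 12, 6, 14, 15, 16, 3]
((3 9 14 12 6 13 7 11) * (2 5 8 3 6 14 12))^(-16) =[0, 1, 12, 5, 4, 14, 6, 7, 2, 8, 10, 11, 3, 13, 9] =(2 12 3 5 14 9 8)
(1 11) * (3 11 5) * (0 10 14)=(0 10 14)(1 5 3 11)=[10, 5, 2, 11, 4, 3, 6, 7, 8, 9, 14, 1, 12, 13, 0]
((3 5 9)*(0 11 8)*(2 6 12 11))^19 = (0 2 6 12 11 8)(3 5 9) = [2, 1, 6, 5, 4, 9, 12, 7, 0, 3, 10, 8, 11]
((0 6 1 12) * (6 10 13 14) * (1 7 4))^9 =(14) =[0, 1, 2, 3, 4, 5, 6, 7, 8, 9, 10, 11, 12, 13, 14]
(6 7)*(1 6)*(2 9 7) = [0, 6, 9, 3, 4, 5, 2, 1, 8, 7] = (1 6 2 9 7)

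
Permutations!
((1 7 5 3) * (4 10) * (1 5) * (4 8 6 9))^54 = (4 9 6 8 10) = [0, 1, 2, 3, 9, 5, 8, 7, 10, 6, 4]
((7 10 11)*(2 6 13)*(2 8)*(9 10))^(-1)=(2 8 13 6)(7 11 10 9)=[0, 1, 8, 3, 4, 5, 2, 11, 13, 7, 9, 10, 12, 6]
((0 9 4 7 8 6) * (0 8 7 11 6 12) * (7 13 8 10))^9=[12, 1, 2, 3, 9, 5, 11, 10, 13, 0, 6, 4, 8, 7]=(0 12 8 13 7 10 6 11 4 9)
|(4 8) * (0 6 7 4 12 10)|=7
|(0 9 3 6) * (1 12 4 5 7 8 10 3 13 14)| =|(0 9 13 14 1 12 4 5 7 8 10 3 6)| =13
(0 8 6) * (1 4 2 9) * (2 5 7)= (0 8 6)(1 4 5 7 2 9)= [8, 4, 9, 3, 5, 7, 0, 2, 6, 1]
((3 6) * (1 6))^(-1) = (1 3 6) = [0, 3, 2, 6, 4, 5, 1]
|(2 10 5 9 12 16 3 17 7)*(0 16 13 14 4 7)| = |(0 16 3 17)(2 10 5 9 12 13 14 4 7)| = 36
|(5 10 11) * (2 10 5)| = |(2 10 11)| = 3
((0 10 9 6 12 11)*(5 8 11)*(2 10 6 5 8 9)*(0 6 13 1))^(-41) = (0 13 1)(2 10)(5 9)(6 11 8 12) = [13, 0, 10, 3, 4, 9, 11, 7, 12, 5, 2, 8, 6, 1]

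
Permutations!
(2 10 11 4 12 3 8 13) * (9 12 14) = [0, 1, 10, 8, 14, 5, 6, 7, 13, 12, 11, 4, 3, 2, 9] = (2 10 11 4 14 9 12 3 8 13)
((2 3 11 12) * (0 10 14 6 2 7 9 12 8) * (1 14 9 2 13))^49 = [7, 14, 0, 10, 4, 5, 13, 8, 12, 3, 2, 9, 11, 1, 6] = (0 7 8 12 11 9 3 10 2)(1 14 6 13)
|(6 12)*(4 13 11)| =6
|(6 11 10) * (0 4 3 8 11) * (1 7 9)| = |(0 4 3 8 11 10 6)(1 7 9)| = 21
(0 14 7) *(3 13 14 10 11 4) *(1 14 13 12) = (0 10 11 4 3 12 1 14 7) = [10, 14, 2, 12, 3, 5, 6, 0, 8, 9, 11, 4, 1, 13, 7]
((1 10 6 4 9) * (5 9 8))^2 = [0, 6, 2, 3, 5, 1, 8, 7, 9, 10, 4] = (1 6 8 9 10 4 5)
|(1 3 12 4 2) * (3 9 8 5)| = 8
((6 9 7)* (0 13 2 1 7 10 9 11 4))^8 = [0, 1, 2, 3, 4, 5, 6, 7, 8, 9, 10, 11, 12, 13] = (13)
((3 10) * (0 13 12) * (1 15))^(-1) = (0 12 13)(1 15)(3 10) = [12, 15, 2, 10, 4, 5, 6, 7, 8, 9, 3, 11, 13, 0, 14, 1]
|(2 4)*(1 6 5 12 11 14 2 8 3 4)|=21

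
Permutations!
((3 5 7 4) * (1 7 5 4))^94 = (7) = [0, 1, 2, 3, 4, 5, 6, 7]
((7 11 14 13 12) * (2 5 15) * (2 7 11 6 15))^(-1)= (2 5)(6 7 15)(11 12 13 14)= [0, 1, 5, 3, 4, 2, 7, 15, 8, 9, 10, 12, 13, 14, 11, 6]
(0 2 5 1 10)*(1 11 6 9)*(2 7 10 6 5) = (0 7 10)(1 6 9)(5 11) = [7, 6, 2, 3, 4, 11, 9, 10, 8, 1, 0, 5]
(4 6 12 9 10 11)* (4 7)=(4 6 12 9 10 11 7)=[0, 1, 2, 3, 6, 5, 12, 4, 8, 10, 11, 7, 9]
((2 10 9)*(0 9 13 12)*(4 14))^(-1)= [12, 1, 9, 3, 14, 5, 6, 7, 8, 0, 2, 11, 13, 10, 4]= (0 12 13 10 2 9)(4 14)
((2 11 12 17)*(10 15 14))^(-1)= [0, 1, 17, 3, 4, 5, 6, 7, 8, 9, 14, 2, 11, 13, 15, 10, 16, 12]= (2 17 12 11)(10 14 15)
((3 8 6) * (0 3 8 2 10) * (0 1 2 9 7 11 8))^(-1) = (0 6 8 11 7 9 3)(1 10 2) = [6, 10, 1, 0, 4, 5, 8, 9, 11, 3, 2, 7]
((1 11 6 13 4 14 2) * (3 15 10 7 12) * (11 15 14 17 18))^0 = (18) = [0, 1, 2, 3, 4, 5, 6, 7, 8, 9, 10, 11, 12, 13, 14, 15, 16, 17, 18]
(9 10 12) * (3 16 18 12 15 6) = (3 16 18 12 9 10 15 6) = [0, 1, 2, 16, 4, 5, 3, 7, 8, 10, 15, 11, 9, 13, 14, 6, 18, 17, 12]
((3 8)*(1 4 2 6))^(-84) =(8) =[0, 1, 2, 3, 4, 5, 6, 7, 8]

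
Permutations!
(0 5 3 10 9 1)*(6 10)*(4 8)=(0 5 3 6 10 9 1)(4 8)=[5, 0, 2, 6, 8, 3, 10, 7, 4, 1, 9]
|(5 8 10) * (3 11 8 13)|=|(3 11 8 10 5 13)|=6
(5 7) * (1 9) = [0, 9, 2, 3, 4, 7, 6, 5, 8, 1] = (1 9)(5 7)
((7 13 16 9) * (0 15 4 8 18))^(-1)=(0 18 8 4 15)(7 9 16 13)=[18, 1, 2, 3, 15, 5, 6, 9, 4, 16, 10, 11, 12, 7, 14, 0, 13, 17, 8]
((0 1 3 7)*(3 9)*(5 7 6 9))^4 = [0, 1, 2, 6, 4, 5, 9, 7, 8, 3] = (3 6 9)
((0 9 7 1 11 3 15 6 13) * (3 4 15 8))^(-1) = (0 13 6 15 4 11 1 7 9)(3 8) = [13, 7, 2, 8, 11, 5, 15, 9, 3, 0, 10, 1, 12, 6, 14, 4]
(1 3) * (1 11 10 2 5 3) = (2 5 3 11 10) = [0, 1, 5, 11, 4, 3, 6, 7, 8, 9, 2, 10]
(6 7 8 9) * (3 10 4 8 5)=(3 10 4 8 9 6 7 5)=[0, 1, 2, 10, 8, 3, 7, 5, 9, 6, 4]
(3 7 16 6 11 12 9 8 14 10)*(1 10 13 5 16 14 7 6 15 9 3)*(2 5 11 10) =(1 2 5 16 15 9 8 7 14 13 11 12 3 6 10) =[0, 2, 5, 6, 4, 16, 10, 14, 7, 8, 1, 12, 3, 11, 13, 9, 15]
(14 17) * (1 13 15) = (1 13 15)(14 17) = [0, 13, 2, 3, 4, 5, 6, 7, 8, 9, 10, 11, 12, 15, 17, 1, 16, 14]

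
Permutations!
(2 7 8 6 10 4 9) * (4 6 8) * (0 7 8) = (0 7 4 9 2 8)(6 10) = [7, 1, 8, 3, 9, 5, 10, 4, 0, 2, 6]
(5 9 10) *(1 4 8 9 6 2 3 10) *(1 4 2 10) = (1 2 3)(4 8 9)(5 6 10) = [0, 2, 3, 1, 8, 6, 10, 7, 9, 4, 5]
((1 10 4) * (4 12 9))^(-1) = (1 4 9 12 10) = [0, 4, 2, 3, 9, 5, 6, 7, 8, 12, 1, 11, 10]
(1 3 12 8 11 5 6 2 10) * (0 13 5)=(0 13 5 6 2 10 1 3 12 8 11)=[13, 3, 10, 12, 4, 6, 2, 7, 11, 9, 1, 0, 8, 5]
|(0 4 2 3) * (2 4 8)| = 4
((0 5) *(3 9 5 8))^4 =(0 5 9 3 8) =[5, 1, 2, 8, 4, 9, 6, 7, 0, 3]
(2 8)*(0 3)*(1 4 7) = [3, 4, 8, 0, 7, 5, 6, 1, 2] = (0 3)(1 4 7)(2 8)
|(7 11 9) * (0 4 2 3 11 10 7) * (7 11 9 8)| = |(0 4 2 3 9)(7 10 11 8)| = 20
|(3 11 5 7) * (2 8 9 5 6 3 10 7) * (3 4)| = 4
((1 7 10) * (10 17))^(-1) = (1 10 17 7) = [0, 10, 2, 3, 4, 5, 6, 1, 8, 9, 17, 11, 12, 13, 14, 15, 16, 7]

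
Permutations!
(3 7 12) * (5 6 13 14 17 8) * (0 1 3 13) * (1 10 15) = (0 10 15 1 3 7 12 13 14 17 8 5 6) = [10, 3, 2, 7, 4, 6, 0, 12, 5, 9, 15, 11, 13, 14, 17, 1, 16, 8]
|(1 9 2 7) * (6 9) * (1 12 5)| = |(1 6 9 2 7 12 5)| = 7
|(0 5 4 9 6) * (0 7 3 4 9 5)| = 6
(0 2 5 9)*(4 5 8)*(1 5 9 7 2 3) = (0 3 1 5 7 2 8 4 9) = [3, 5, 8, 1, 9, 7, 6, 2, 4, 0]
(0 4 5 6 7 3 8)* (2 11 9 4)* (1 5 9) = (0 2 11 1 5 6 7 3 8)(4 9) = [2, 5, 11, 8, 9, 6, 7, 3, 0, 4, 10, 1]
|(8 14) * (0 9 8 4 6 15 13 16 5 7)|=|(0 9 8 14 4 6 15 13 16 5 7)|=11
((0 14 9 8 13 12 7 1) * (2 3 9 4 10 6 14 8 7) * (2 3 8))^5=[3, 12, 9, 2, 10, 5, 14, 13, 7, 8, 6, 11, 0, 1, 4]=(0 3 2 9 8 7 13 1 12)(4 10 6 14)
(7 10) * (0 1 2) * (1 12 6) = (0 12 6 1 2)(7 10) = [12, 2, 0, 3, 4, 5, 1, 10, 8, 9, 7, 11, 6]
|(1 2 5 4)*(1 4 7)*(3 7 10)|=|(1 2 5 10 3 7)|=6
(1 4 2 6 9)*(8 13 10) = (1 4 2 6 9)(8 13 10) = [0, 4, 6, 3, 2, 5, 9, 7, 13, 1, 8, 11, 12, 10]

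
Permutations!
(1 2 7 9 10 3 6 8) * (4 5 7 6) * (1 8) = (1 2 6)(3 4 5 7 9 10) = [0, 2, 6, 4, 5, 7, 1, 9, 8, 10, 3]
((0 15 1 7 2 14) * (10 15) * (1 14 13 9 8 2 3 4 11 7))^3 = (0 14 15 10)(2 8 9 13)(3 7 11 4) = [14, 1, 8, 7, 3, 5, 6, 11, 9, 13, 0, 4, 12, 2, 15, 10]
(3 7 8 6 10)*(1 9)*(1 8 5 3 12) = (1 9 8 6 10 12)(3 7 5) = [0, 9, 2, 7, 4, 3, 10, 5, 6, 8, 12, 11, 1]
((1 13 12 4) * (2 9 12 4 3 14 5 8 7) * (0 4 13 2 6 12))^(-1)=(0 9 2 1 4)(3 12 6 7 8 5 14)=[9, 4, 1, 12, 0, 14, 7, 8, 5, 2, 10, 11, 6, 13, 3]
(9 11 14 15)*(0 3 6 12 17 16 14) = [3, 1, 2, 6, 4, 5, 12, 7, 8, 11, 10, 0, 17, 13, 15, 9, 14, 16] = (0 3 6 12 17 16 14 15 9 11)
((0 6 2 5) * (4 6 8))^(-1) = [5, 1, 6, 3, 8, 2, 4, 7, 0] = (0 5 2 6 4 8)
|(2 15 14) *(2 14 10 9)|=4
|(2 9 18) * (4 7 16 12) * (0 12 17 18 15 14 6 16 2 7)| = |(0 12 4)(2 9 15 14 6 16 17 18 7)| = 9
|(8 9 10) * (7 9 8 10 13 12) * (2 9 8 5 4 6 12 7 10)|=10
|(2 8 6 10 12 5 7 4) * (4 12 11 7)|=9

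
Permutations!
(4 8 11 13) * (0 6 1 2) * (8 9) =[6, 2, 0, 3, 9, 5, 1, 7, 11, 8, 10, 13, 12, 4] =(0 6 1 2)(4 9 8 11 13)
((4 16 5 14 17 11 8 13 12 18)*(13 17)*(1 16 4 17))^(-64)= (1 18 5 11 13)(8 12 16 17 14)= [0, 18, 2, 3, 4, 11, 6, 7, 12, 9, 10, 13, 16, 1, 8, 15, 17, 14, 5]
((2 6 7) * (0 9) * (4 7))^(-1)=(0 9)(2 7 4 6)=[9, 1, 7, 3, 6, 5, 2, 4, 8, 0]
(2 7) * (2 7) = (7) = [0, 1, 2, 3, 4, 5, 6, 7]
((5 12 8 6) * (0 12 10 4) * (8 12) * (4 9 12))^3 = (0 5 12 8 10 4 6 9) = [5, 1, 2, 3, 6, 12, 9, 7, 10, 0, 4, 11, 8]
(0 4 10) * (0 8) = (0 4 10 8) = [4, 1, 2, 3, 10, 5, 6, 7, 0, 9, 8]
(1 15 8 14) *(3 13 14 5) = (1 15 8 5 3 13 14) = [0, 15, 2, 13, 4, 3, 6, 7, 5, 9, 10, 11, 12, 14, 1, 8]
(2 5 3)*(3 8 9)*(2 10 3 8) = (2 5)(3 10)(8 9) = [0, 1, 5, 10, 4, 2, 6, 7, 9, 8, 3]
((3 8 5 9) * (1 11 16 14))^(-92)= [0, 1, 2, 3, 4, 5, 6, 7, 8, 9, 10, 11, 12, 13, 14, 15, 16]= (16)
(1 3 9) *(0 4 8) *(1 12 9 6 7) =(0 4 8)(1 3 6 7)(9 12) =[4, 3, 2, 6, 8, 5, 7, 1, 0, 12, 10, 11, 9]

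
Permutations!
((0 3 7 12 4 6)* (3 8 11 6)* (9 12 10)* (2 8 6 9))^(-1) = (0 6)(2 10 7 3 4 12 9 11 8) = [6, 1, 10, 4, 12, 5, 0, 3, 2, 11, 7, 8, 9]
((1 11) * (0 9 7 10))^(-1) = (0 10 7 9)(1 11) = [10, 11, 2, 3, 4, 5, 6, 9, 8, 0, 7, 1]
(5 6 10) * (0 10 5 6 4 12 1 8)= (0 10 6 5 4 12 1 8)= [10, 8, 2, 3, 12, 4, 5, 7, 0, 9, 6, 11, 1]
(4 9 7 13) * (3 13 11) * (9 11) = (3 13 4 11)(7 9) = [0, 1, 2, 13, 11, 5, 6, 9, 8, 7, 10, 3, 12, 4]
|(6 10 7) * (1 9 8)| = 3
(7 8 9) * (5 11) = (5 11)(7 8 9) = [0, 1, 2, 3, 4, 11, 6, 8, 9, 7, 10, 5]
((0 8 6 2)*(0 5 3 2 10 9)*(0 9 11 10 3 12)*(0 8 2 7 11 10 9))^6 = (0 3 5 11 8)(2 7 12 9 6) = [3, 1, 7, 5, 4, 11, 2, 12, 0, 6, 10, 8, 9]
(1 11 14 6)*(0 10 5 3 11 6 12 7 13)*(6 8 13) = (0 10 5 3 11 14 12 7 6 1 8 13) = [10, 8, 2, 11, 4, 3, 1, 6, 13, 9, 5, 14, 7, 0, 12]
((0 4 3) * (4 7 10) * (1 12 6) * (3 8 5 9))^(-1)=(0 3 9 5 8 4 10 7)(1 6 12)=[3, 6, 2, 9, 10, 8, 12, 0, 4, 5, 7, 11, 1]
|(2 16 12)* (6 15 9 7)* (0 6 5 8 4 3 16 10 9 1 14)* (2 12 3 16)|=|(0 6 15 1 14)(2 10 9 7 5 8 4 16 3)|=45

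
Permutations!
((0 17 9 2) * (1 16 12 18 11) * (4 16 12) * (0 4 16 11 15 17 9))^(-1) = (0 17 15 18 12 1 11 4 2 9) = [17, 11, 9, 3, 2, 5, 6, 7, 8, 0, 10, 4, 1, 13, 14, 18, 16, 15, 12]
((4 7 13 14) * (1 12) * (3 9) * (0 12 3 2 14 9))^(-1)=[3, 12, 9, 1, 14, 5, 6, 4, 8, 13, 10, 11, 0, 7, 2]=(0 3 1 12)(2 9 13 7 4 14)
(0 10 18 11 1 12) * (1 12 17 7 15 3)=(0 10 18 11 12)(1 17 7 15 3)=[10, 17, 2, 1, 4, 5, 6, 15, 8, 9, 18, 12, 0, 13, 14, 3, 16, 7, 11]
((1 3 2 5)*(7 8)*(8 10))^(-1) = (1 5 2 3)(7 8 10) = [0, 5, 3, 1, 4, 2, 6, 8, 10, 9, 7]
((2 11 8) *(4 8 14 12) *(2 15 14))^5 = [0, 1, 11, 3, 4, 5, 6, 7, 8, 9, 10, 2, 12, 13, 14, 15] = (15)(2 11)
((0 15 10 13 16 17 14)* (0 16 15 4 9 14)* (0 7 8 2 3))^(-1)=(0 3 2 8 7 17 16 14 9 4)(10 15 13)=[3, 1, 8, 2, 0, 5, 6, 17, 7, 4, 15, 11, 12, 10, 9, 13, 14, 16]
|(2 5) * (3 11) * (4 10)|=2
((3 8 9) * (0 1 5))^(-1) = (0 5 1)(3 9 8) = [5, 0, 2, 9, 4, 1, 6, 7, 3, 8]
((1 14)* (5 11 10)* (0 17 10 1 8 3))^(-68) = (0 11 3 5 8 10 14 17 1) = [11, 0, 2, 5, 4, 8, 6, 7, 10, 9, 14, 3, 12, 13, 17, 15, 16, 1]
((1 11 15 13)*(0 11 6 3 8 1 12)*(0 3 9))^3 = (0 13 8 9 15 3 6 11 12 1) = [13, 0, 2, 6, 4, 5, 11, 7, 9, 15, 10, 12, 1, 8, 14, 3]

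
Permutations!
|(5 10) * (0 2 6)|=6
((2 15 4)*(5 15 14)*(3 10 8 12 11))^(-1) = (2 4 15 5 14)(3 11 12 8 10) = [0, 1, 4, 11, 15, 14, 6, 7, 10, 9, 3, 12, 8, 13, 2, 5]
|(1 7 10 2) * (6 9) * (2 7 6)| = 4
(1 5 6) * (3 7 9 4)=(1 5 6)(3 7 9 4)=[0, 5, 2, 7, 3, 6, 1, 9, 8, 4]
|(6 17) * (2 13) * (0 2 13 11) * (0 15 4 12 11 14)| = |(0 2 14)(4 12 11 15)(6 17)| = 12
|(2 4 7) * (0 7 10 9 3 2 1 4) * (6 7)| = |(0 6 7 1 4 10 9 3 2)| = 9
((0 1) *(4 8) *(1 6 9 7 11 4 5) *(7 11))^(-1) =(0 1 5 8 4 11 9 6) =[1, 5, 2, 3, 11, 8, 0, 7, 4, 6, 10, 9]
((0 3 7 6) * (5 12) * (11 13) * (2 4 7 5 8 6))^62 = (13)(0 5 8)(2 7 4)(3 12 6) = [5, 1, 7, 12, 2, 8, 3, 4, 0, 9, 10, 11, 6, 13]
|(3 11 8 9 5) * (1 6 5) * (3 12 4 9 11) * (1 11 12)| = |(1 6 5)(4 9 11 8 12)| = 15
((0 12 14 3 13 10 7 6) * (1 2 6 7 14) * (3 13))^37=(0 1 6 12 2)(10 14 13)=[1, 6, 0, 3, 4, 5, 12, 7, 8, 9, 14, 11, 2, 10, 13]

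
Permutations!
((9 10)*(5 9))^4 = (5 9 10) = [0, 1, 2, 3, 4, 9, 6, 7, 8, 10, 5]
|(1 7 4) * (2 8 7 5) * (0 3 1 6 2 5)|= 15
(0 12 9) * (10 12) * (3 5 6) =[10, 1, 2, 5, 4, 6, 3, 7, 8, 0, 12, 11, 9] =(0 10 12 9)(3 5 6)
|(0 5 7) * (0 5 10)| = 2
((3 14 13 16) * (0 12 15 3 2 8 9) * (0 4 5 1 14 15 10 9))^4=(0 4 13)(1 2 10)(5 16 12)(8 9 14)=[4, 2, 10, 3, 13, 16, 6, 7, 9, 14, 1, 11, 5, 0, 8, 15, 12]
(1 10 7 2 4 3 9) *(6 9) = (1 10 7 2 4 3 6 9) = [0, 10, 4, 6, 3, 5, 9, 2, 8, 1, 7]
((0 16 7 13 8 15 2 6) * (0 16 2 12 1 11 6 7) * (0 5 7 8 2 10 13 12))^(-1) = (0 15 8 2 13 10)(1 12 7 5 16 6 11) = [15, 12, 13, 3, 4, 16, 11, 5, 2, 9, 0, 1, 7, 10, 14, 8, 6]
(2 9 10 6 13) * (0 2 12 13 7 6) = (0 2 9 10)(6 7)(12 13) = [2, 1, 9, 3, 4, 5, 7, 6, 8, 10, 0, 11, 13, 12]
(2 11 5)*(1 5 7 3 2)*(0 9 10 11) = [9, 5, 0, 2, 4, 1, 6, 3, 8, 10, 11, 7] = (0 9 10 11 7 3 2)(1 5)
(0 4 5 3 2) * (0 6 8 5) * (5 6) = [4, 1, 5, 2, 0, 3, 8, 7, 6] = (0 4)(2 5 3)(6 8)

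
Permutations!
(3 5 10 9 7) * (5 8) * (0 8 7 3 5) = (0 8)(3 7 5 10 9) = [8, 1, 2, 7, 4, 10, 6, 5, 0, 3, 9]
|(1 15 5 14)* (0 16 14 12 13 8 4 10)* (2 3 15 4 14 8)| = |(0 16 8 14 1 4 10)(2 3 15 5 12 13)| = 42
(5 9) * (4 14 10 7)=[0, 1, 2, 3, 14, 9, 6, 4, 8, 5, 7, 11, 12, 13, 10]=(4 14 10 7)(5 9)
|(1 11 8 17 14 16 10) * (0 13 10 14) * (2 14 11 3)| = 11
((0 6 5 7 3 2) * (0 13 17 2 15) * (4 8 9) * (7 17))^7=(0 3 13 17 6 15 7 2 5)(4 8 9)=[3, 1, 5, 13, 8, 0, 15, 2, 9, 4, 10, 11, 12, 17, 14, 7, 16, 6]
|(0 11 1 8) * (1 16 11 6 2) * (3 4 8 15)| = 8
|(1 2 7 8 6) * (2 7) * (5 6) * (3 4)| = |(1 7 8 5 6)(3 4)| = 10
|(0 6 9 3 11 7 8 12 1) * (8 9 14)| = |(0 6 14 8 12 1)(3 11 7 9)| = 12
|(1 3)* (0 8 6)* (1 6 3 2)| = |(0 8 3 6)(1 2)| = 4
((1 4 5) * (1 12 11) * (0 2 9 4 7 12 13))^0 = (13) = [0, 1, 2, 3, 4, 5, 6, 7, 8, 9, 10, 11, 12, 13]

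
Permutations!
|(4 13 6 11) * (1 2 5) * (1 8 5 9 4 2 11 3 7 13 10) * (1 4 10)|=12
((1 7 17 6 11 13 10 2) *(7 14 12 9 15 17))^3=(1 9 6 10 14 15 11 2 12 17 13)=[0, 9, 12, 3, 4, 5, 10, 7, 8, 6, 14, 2, 17, 1, 15, 11, 16, 13]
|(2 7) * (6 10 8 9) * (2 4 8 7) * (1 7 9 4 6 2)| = |(1 7 6 10 9 2)(4 8)| = 6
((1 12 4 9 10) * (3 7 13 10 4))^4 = [0, 13, 2, 1, 4, 5, 6, 12, 8, 9, 7, 11, 10, 3] = (1 13 3)(7 12 10)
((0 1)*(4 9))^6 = (9) = [0, 1, 2, 3, 4, 5, 6, 7, 8, 9]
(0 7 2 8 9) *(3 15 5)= (0 7 2 8 9)(3 15 5)= [7, 1, 8, 15, 4, 3, 6, 2, 9, 0, 10, 11, 12, 13, 14, 5]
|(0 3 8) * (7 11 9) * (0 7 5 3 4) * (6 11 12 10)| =18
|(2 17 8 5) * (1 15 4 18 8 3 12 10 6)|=|(1 15 4 18 8 5 2 17 3 12 10 6)|=12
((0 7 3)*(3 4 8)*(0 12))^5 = (0 12 3 8 4 7) = [12, 1, 2, 8, 7, 5, 6, 0, 4, 9, 10, 11, 3]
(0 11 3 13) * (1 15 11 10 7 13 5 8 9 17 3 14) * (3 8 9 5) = (0 10 7 13)(1 15 11 14)(5 9 17 8) = [10, 15, 2, 3, 4, 9, 6, 13, 5, 17, 7, 14, 12, 0, 1, 11, 16, 8]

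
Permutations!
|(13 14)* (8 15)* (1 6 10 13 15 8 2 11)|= 8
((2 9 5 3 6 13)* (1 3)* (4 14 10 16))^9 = (1 6 2 5 3 13 9)(4 14 10 16) = [0, 6, 5, 13, 14, 3, 2, 7, 8, 1, 16, 11, 12, 9, 10, 15, 4]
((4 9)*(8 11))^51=(4 9)(8 11)=[0, 1, 2, 3, 9, 5, 6, 7, 11, 4, 10, 8]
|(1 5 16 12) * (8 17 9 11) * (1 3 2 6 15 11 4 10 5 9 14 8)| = 12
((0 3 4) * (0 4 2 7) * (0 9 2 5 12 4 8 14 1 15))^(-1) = (0 15 1 14 8 4 12 5 3)(2 9 7) = [15, 14, 9, 0, 12, 3, 6, 2, 4, 7, 10, 11, 5, 13, 8, 1]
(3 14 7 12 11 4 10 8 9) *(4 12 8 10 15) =[0, 1, 2, 14, 15, 5, 6, 8, 9, 3, 10, 12, 11, 13, 7, 4] =(3 14 7 8 9)(4 15)(11 12)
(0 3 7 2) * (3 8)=(0 8 3 7 2)=[8, 1, 0, 7, 4, 5, 6, 2, 3]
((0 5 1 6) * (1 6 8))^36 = (8) = [0, 1, 2, 3, 4, 5, 6, 7, 8]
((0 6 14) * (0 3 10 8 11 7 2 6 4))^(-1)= (0 4)(2 7 11 8 10 3 14 6)= [4, 1, 7, 14, 0, 5, 2, 11, 10, 9, 3, 8, 12, 13, 6]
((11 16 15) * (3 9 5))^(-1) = (3 5 9)(11 15 16) = [0, 1, 2, 5, 4, 9, 6, 7, 8, 3, 10, 15, 12, 13, 14, 16, 11]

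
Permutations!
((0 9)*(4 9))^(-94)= (0 9 4)= [9, 1, 2, 3, 0, 5, 6, 7, 8, 4]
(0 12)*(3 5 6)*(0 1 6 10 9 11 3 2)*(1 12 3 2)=(12)(0 3 5 10 9 11 2)(1 6)=[3, 6, 0, 5, 4, 10, 1, 7, 8, 11, 9, 2, 12]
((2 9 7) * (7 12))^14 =(2 12)(7 9) =[0, 1, 12, 3, 4, 5, 6, 9, 8, 7, 10, 11, 2]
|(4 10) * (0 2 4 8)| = |(0 2 4 10 8)| = 5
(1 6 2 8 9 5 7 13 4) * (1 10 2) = (1 6)(2 8 9 5 7 13 4 10) = [0, 6, 8, 3, 10, 7, 1, 13, 9, 5, 2, 11, 12, 4]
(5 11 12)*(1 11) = [0, 11, 2, 3, 4, 1, 6, 7, 8, 9, 10, 12, 5] = (1 11 12 5)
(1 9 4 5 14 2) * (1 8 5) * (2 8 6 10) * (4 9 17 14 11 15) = [0, 17, 6, 3, 1, 11, 10, 7, 5, 9, 2, 15, 12, 13, 8, 4, 16, 14] = (1 17 14 8 5 11 15 4)(2 6 10)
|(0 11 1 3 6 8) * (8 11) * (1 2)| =10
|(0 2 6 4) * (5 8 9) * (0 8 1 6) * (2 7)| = 6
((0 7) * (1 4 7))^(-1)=(0 7 4 1)=[7, 0, 2, 3, 1, 5, 6, 4]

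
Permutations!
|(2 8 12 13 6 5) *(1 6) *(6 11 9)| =9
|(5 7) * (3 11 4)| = |(3 11 4)(5 7)| = 6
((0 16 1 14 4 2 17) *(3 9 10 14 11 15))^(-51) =(0 4 9 11)(1 17 14 3)(2 10 15 16) =[4, 17, 10, 1, 9, 5, 6, 7, 8, 11, 15, 0, 12, 13, 3, 16, 2, 14]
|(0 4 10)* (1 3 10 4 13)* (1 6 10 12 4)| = |(0 13 6 10)(1 3 12 4)| = 4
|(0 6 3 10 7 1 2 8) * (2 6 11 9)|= 5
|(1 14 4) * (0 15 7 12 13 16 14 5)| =|(0 15 7 12 13 16 14 4 1 5)| =10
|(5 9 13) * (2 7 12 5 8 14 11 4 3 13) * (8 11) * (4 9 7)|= |(2 4 3 13 11 9)(5 7 12)(8 14)|= 6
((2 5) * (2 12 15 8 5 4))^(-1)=(2 4)(5 8 15 12)=[0, 1, 4, 3, 2, 8, 6, 7, 15, 9, 10, 11, 5, 13, 14, 12]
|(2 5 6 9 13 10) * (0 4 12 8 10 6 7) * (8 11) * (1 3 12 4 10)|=|(0 10 2 5 7)(1 3 12 11 8)(6 9 13)|=15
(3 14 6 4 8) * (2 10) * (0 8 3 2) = (0 8 2 10)(3 14 6 4) = [8, 1, 10, 14, 3, 5, 4, 7, 2, 9, 0, 11, 12, 13, 6]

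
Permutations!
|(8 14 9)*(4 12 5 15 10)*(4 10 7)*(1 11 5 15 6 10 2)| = 12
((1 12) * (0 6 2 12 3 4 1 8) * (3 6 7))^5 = (0 6 7 2 3 12 4 8 1) = [6, 0, 3, 12, 8, 5, 7, 2, 1, 9, 10, 11, 4]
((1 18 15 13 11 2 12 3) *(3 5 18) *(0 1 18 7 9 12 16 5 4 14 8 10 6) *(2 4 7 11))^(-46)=(0 6 10 8 14 4 11 5 16 2 13 15 18 3 1)(7 12 9)=[6, 0, 13, 1, 11, 16, 10, 12, 14, 7, 8, 5, 9, 15, 4, 18, 2, 17, 3]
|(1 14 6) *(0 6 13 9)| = |(0 6 1 14 13 9)| = 6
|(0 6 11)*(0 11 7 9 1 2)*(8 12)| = |(0 6 7 9 1 2)(8 12)| = 6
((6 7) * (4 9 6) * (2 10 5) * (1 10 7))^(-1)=(1 6 9 4 7 2 5 10)=[0, 6, 5, 3, 7, 10, 9, 2, 8, 4, 1]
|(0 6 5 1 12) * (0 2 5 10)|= 12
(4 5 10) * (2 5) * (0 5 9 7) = [5, 1, 9, 3, 2, 10, 6, 0, 8, 7, 4] = (0 5 10 4 2 9 7)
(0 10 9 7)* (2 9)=(0 10 2 9 7)=[10, 1, 9, 3, 4, 5, 6, 0, 8, 7, 2]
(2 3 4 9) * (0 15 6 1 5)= (0 15 6 1 5)(2 3 4 9)= [15, 5, 3, 4, 9, 0, 1, 7, 8, 2, 10, 11, 12, 13, 14, 6]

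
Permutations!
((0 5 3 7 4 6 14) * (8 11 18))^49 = (8 11 18) = [0, 1, 2, 3, 4, 5, 6, 7, 11, 9, 10, 18, 12, 13, 14, 15, 16, 17, 8]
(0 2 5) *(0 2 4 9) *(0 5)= (0 4 9 5 2)= [4, 1, 0, 3, 9, 2, 6, 7, 8, 5]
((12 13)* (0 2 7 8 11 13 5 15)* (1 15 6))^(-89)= [15, 6, 0, 3, 4, 12, 5, 2, 7, 9, 10, 8, 13, 11, 14, 1]= (0 15 1 6 5 12 13 11 8 7 2)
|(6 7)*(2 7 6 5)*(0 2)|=|(0 2 7 5)|=4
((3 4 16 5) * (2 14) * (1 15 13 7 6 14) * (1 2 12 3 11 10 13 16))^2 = (1 16 11 13 6 12 4 15 5 10 7 14 3) = [0, 16, 2, 1, 15, 10, 12, 14, 8, 9, 7, 13, 4, 6, 3, 5, 11]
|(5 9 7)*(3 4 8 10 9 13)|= 8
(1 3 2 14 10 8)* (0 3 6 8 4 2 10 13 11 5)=(0 3 10 4 2 14 13 11 5)(1 6 8)=[3, 6, 14, 10, 2, 0, 8, 7, 1, 9, 4, 5, 12, 11, 13]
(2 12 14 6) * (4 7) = (2 12 14 6)(4 7) = [0, 1, 12, 3, 7, 5, 2, 4, 8, 9, 10, 11, 14, 13, 6]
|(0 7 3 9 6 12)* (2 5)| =6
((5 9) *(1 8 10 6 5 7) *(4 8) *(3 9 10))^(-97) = (1 7 9 3 8 4)(5 6 10) = [0, 7, 2, 8, 1, 6, 10, 9, 4, 3, 5]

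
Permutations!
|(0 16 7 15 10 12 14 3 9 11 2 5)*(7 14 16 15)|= 11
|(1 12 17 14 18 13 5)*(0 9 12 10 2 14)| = |(0 9 12 17)(1 10 2 14 18 13 5)| = 28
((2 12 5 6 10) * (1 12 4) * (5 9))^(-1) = (1 4 2 10 6 5 9 12) = [0, 4, 10, 3, 2, 9, 5, 7, 8, 12, 6, 11, 1]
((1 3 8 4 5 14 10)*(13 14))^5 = (1 13 8 10 5 3 14 4) = [0, 13, 2, 14, 1, 3, 6, 7, 10, 9, 5, 11, 12, 8, 4]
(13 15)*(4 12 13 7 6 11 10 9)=(4 12 13 15 7 6 11 10 9)=[0, 1, 2, 3, 12, 5, 11, 6, 8, 4, 9, 10, 13, 15, 14, 7]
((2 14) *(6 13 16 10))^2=(6 16)(10 13)=[0, 1, 2, 3, 4, 5, 16, 7, 8, 9, 13, 11, 12, 10, 14, 15, 6]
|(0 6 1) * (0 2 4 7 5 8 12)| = |(0 6 1 2 4 7 5 8 12)| = 9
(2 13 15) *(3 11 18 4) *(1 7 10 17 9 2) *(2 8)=[0, 7, 13, 11, 3, 5, 6, 10, 2, 8, 17, 18, 12, 15, 14, 1, 16, 9, 4]=(1 7 10 17 9 8 2 13 15)(3 11 18 4)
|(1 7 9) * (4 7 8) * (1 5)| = 6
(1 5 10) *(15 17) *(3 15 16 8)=[0, 5, 2, 15, 4, 10, 6, 7, 3, 9, 1, 11, 12, 13, 14, 17, 8, 16]=(1 5 10)(3 15 17 16 8)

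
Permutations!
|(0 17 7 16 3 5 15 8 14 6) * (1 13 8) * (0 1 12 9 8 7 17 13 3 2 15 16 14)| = 14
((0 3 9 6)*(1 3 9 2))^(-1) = (0 6 9)(1 2 3) = [6, 2, 3, 1, 4, 5, 9, 7, 8, 0]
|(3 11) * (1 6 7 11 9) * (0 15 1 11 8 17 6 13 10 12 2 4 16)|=|(0 15 1 13 10 12 2 4 16)(3 9 11)(6 7 8 17)|=36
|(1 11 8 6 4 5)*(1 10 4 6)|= |(1 11 8)(4 5 10)|= 3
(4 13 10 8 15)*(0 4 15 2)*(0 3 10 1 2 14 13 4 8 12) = (15)(0 8 14 13 1 2 3 10 12) = [8, 2, 3, 10, 4, 5, 6, 7, 14, 9, 12, 11, 0, 1, 13, 15]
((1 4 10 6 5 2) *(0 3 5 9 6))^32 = (0 1 3 4 5 10 2) = [1, 3, 0, 4, 5, 10, 6, 7, 8, 9, 2]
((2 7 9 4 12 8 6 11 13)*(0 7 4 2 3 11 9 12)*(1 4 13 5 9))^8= (0 7 12 8 6 1 4)(2 3 5)(9 13 11)= [7, 4, 3, 5, 0, 2, 1, 12, 6, 13, 10, 9, 8, 11]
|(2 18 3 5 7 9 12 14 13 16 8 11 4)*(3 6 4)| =20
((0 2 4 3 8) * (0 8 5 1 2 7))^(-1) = (8)(0 7)(1 5 3 4 2) = [7, 5, 1, 4, 2, 3, 6, 0, 8]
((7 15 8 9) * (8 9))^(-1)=(7 9 15)=[0, 1, 2, 3, 4, 5, 6, 9, 8, 15, 10, 11, 12, 13, 14, 7]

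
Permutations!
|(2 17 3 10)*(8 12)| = 4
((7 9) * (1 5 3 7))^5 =[0, 1, 2, 3, 4, 5, 6, 7, 8, 9] =(9)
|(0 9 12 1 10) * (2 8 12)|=7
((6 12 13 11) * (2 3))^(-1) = [0, 1, 3, 2, 4, 5, 11, 7, 8, 9, 10, 13, 6, 12] = (2 3)(6 11 13 12)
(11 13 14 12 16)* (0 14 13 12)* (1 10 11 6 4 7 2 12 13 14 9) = (0 9 1 10 11 13 14)(2 12 16 6 4 7) = [9, 10, 12, 3, 7, 5, 4, 2, 8, 1, 11, 13, 16, 14, 0, 15, 6]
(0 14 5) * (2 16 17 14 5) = (0 5)(2 16 17 14) = [5, 1, 16, 3, 4, 0, 6, 7, 8, 9, 10, 11, 12, 13, 2, 15, 17, 14]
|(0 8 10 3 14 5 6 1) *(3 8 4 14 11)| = 6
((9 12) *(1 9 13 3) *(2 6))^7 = (1 12 3 9 13)(2 6) = [0, 12, 6, 9, 4, 5, 2, 7, 8, 13, 10, 11, 3, 1]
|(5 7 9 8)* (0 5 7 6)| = 3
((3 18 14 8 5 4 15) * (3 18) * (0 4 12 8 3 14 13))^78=(0 18 4 13 15)=[18, 1, 2, 3, 13, 5, 6, 7, 8, 9, 10, 11, 12, 15, 14, 0, 16, 17, 4]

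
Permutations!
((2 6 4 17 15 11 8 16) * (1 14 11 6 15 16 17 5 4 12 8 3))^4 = (2 8 15 17 6 16 12) = [0, 1, 8, 3, 4, 5, 16, 7, 15, 9, 10, 11, 2, 13, 14, 17, 12, 6]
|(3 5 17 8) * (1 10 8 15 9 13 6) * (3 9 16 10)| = 11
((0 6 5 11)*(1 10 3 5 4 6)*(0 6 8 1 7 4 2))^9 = (0 6 5 10 8 7 2 11 3 1 4) = [6, 4, 11, 1, 0, 10, 5, 2, 7, 9, 8, 3]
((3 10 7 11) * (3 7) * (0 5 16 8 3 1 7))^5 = (0 10 5 1 16 7 8 11 3) = [10, 16, 2, 0, 4, 1, 6, 8, 11, 9, 5, 3, 12, 13, 14, 15, 7]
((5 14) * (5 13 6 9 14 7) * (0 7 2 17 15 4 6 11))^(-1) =(0 11 13 14 9 6 4 15 17 2 5 7) =[11, 1, 5, 3, 15, 7, 4, 0, 8, 6, 10, 13, 12, 14, 9, 17, 16, 2]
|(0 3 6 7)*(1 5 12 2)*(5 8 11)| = 12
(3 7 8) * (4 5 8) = [0, 1, 2, 7, 5, 8, 6, 4, 3] = (3 7 4 5 8)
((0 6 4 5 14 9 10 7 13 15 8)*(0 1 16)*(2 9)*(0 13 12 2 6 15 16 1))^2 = (16)(0 8 15)(2 10 12 9 7)(4 14)(5 6) = [8, 1, 10, 3, 14, 6, 5, 2, 15, 7, 12, 11, 9, 13, 4, 0, 16]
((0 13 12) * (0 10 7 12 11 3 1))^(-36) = (0 1 3 11 13) = [1, 3, 2, 11, 4, 5, 6, 7, 8, 9, 10, 13, 12, 0]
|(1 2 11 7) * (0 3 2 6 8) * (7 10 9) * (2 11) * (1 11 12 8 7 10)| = |(0 3 12 8)(1 6 7 11)(9 10)| = 4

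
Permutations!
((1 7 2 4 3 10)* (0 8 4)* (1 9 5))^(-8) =[4, 2, 8, 9, 10, 7, 6, 0, 3, 1, 5] =(0 4 10 5 7)(1 2 8 3 9)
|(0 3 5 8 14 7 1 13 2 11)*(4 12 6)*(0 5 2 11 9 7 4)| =14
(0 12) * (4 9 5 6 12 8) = (0 8 4 9 5 6 12) = [8, 1, 2, 3, 9, 6, 12, 7, 4, 5, 10, 11, 0]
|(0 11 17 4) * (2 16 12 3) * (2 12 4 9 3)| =9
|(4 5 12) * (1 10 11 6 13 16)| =6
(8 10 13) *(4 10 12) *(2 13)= [0, 1, 13, 3, 10, 5, 6, 7, 12, 9, 2, 11, 4, 8]= (2 13 8 12 4 10)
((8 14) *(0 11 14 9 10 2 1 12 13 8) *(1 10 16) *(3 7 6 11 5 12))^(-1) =(0 14 11 6 7 3 1 16 9 8 13 12 5)(2 10) =[14, 16, 10, 1, 4, 0, 7, 3, 13, 8, 2, 6, 5, 12, 11, 15, 9]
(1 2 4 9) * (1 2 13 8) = (1 13 8)(2 4 9) = [0, 13, 4, 3, 9, 5, 6, 7, 1, 2, 10, 11, 12, 8]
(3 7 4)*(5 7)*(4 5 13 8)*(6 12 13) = (3 6 12 13 8 4)(5 7) = [0, 1, 2, 6, 3, 7, 12, 5, 4, 9, 10, 11, 13, 8]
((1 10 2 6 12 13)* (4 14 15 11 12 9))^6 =(1 14 10 15 2 11 6 12 9 13 4) =[0, 14, 11, 3, 1, 5, 12, 7, 8, 13, 15, 6, 9, 4, 10, 2]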